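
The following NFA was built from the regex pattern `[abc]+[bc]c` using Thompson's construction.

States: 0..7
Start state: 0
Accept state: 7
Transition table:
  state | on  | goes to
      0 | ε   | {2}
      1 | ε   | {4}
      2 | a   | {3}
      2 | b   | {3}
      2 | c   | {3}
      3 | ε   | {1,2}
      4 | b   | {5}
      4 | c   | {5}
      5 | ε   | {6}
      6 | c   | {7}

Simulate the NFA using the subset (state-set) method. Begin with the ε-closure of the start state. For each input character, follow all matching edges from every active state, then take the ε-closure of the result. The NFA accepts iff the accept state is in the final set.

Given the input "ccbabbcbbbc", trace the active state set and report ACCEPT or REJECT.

S₀ = ε-closure({0}) = {0,2}
'c' @ 1: {1,2,3,4}
'c' @ 2: {1,2,3,4,5,6}
'b' @ 3: {1,2,3,4,5,6}
'a' @ 4: {1,2,3,4}
'b' @ 5: {1,2,3,4,5,6}
'b' @ 6: {1,2,3,4,5,6}
'c' @ 7: {1,2,3,4,5,6,7}  [accepting]
'b' @ 8: {1,2,3,4,5,6}
'b' @ 9: {1,2,3,4,5,6}
'b' @ 10: {1,2,3,4,5,6}
'c' @ 11: {1,2,3,4,5,6,7}  [accepting]
final: {1,2,3,4,5,6,7}; accept 7 in set

Answer: ACCEPT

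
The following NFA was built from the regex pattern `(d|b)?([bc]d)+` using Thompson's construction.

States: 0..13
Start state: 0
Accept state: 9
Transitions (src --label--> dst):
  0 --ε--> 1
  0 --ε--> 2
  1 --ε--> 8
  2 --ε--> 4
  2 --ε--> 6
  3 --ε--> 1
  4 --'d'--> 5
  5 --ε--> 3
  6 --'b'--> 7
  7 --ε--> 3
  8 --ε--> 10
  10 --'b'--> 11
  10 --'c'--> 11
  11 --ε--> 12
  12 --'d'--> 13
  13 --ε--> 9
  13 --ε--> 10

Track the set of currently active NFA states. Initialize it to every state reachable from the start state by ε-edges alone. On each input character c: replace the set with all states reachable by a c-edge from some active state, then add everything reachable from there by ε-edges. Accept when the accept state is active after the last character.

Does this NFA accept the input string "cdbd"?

Answer: ACCEPT

Derivation:
start: ε-closure({0}) = {0,1,2,4,6,8,10}
'c' @ 1: {11,12}
'd' @ 2: {9,10,13}  ✓accept
'b' @ 3: {11,12}
'd' @ 4: {9,10,13}  ✓accept
end set {9,10,13} — state 9 in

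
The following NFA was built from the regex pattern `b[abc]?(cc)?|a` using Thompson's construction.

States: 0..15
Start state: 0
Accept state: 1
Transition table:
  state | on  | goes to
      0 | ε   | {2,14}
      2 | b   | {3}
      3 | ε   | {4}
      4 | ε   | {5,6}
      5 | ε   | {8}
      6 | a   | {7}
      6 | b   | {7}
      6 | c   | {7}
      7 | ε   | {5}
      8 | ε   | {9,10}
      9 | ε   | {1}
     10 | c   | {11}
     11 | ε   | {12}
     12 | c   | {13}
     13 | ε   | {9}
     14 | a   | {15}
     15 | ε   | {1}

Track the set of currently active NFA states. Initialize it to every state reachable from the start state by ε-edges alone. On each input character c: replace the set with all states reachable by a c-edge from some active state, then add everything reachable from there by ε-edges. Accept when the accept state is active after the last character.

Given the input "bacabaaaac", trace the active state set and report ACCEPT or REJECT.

start: ε-closure({0}) = {0,2,14}
'b' @ 1: {1,3,4,5,6,8,9,10}  (accept∈set)
'a' @ 2: {1,5,7,8,9,10}  (accept∈set)
'c' @ 3: {11,12}
'a' @ 4: {}  — no active states
rest 'baaaac' ignored (set empty)
after full input: {}  (accept=1 not in)

Answer: REJECT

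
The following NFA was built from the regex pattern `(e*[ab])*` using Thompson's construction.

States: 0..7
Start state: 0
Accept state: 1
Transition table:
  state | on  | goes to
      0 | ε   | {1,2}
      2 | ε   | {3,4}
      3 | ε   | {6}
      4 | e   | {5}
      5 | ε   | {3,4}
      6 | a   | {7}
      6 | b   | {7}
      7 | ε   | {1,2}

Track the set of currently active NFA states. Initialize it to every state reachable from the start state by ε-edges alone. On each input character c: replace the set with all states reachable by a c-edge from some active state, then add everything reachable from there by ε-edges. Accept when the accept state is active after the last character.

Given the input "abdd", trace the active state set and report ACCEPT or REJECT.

start: ε-closure({0}) = {0,1,2,3,4,6}
'a' @ 1: {1,2,3,4,6,7}  (accept∈set)
'b' @ 2: {1,2,3,4,6,7}  (accept∈set)
'd' @ 3: {}  — no active states
rest 'd' ignored (set empty)
after full input: {}  (accept=1 not in)

Answer: REJECT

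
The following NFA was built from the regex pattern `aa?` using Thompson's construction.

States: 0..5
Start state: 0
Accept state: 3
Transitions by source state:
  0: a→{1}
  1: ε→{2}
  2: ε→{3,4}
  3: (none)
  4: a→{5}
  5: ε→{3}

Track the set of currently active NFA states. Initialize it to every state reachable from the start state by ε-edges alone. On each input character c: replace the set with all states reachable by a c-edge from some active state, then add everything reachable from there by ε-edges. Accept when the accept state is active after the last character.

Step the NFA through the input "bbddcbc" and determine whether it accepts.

Answer: REJECT

Steps:
S₀ = ε-closure({0}) = {0}
'b' @ 1: {}  — no active states
rest 'bddcbc' ignored (set empty)
end set {} — state 3 not in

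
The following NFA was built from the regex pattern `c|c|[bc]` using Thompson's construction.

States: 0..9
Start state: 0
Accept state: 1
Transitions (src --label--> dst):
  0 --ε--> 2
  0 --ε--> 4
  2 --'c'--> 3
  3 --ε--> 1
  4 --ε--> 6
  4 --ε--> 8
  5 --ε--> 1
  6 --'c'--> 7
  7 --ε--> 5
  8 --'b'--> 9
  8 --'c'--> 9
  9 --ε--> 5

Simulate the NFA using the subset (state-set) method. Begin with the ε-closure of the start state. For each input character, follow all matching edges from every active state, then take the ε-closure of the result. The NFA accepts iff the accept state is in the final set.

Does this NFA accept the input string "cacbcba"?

Answer: REJECT

Trace:
S₀ = ε-closure({0}) = {0,2,4,6,8}
'c' @ 1: {1,3,5,7,9}  (accept∈set)
'a' @ 2: {}  — state set empty
rest 'cbcba' ignored (set empty)
end set {} — state 1 not in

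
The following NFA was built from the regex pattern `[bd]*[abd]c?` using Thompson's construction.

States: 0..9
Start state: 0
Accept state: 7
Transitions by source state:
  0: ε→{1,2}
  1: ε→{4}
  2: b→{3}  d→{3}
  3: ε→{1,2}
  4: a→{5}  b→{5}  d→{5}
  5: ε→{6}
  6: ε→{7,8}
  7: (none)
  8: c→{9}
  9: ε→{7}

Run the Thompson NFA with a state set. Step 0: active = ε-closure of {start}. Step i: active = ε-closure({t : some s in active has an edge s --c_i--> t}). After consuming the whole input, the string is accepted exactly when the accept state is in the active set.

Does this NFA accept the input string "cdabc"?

Answer: REJECT

Trace:
initial (ε-close {0}): {0,1,2,4}
'c' @ 1: {}  — state set empty
rest 'dabc' ignored (set empty)
final: {}; accept 7 not in set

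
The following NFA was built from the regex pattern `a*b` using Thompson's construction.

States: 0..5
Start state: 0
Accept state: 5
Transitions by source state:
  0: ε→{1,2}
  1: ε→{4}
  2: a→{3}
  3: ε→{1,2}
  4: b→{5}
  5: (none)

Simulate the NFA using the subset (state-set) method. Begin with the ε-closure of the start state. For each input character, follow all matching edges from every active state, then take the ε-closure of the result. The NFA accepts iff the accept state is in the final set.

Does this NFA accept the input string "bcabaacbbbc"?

initial (ε-close {0}): {0,1,2,4}
'b' @ 1: {5}  ✓accept
'c' @ 2: {}  — state set empty
rest 'abaacbbbc' ignored (set empty)
end set {} — state 5 not in

Answer: REJECT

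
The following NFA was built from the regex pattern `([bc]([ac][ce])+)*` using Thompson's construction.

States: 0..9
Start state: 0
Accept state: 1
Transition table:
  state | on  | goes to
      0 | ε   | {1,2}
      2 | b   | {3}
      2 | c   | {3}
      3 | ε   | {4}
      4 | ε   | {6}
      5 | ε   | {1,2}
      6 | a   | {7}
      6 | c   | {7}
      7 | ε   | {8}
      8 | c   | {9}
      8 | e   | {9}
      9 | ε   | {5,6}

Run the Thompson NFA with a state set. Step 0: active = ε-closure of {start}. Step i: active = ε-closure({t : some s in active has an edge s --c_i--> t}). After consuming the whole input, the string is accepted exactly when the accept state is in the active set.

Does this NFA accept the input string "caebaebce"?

S₀ = ε-closure({0}) = {0,1,2}
'c' @ 1: {3,4,6}
'a' @ 2: {7,8}
'e' @ 3: {1,2,5,6,9}  [accepting]
'b' @ 4: {3,4,6}
'a' @ 5: {7,8}
'e' @ 6: {1,2,5,6,9}  [accepting]
'b' @ 7: {3,4,6}
'c' @ 8: {7,8}
'e' @ 9: {1,2,5,6,9}  [accepting]
final: {1,2,5,6,9}; accept 1 in set

Answer: ACCEPT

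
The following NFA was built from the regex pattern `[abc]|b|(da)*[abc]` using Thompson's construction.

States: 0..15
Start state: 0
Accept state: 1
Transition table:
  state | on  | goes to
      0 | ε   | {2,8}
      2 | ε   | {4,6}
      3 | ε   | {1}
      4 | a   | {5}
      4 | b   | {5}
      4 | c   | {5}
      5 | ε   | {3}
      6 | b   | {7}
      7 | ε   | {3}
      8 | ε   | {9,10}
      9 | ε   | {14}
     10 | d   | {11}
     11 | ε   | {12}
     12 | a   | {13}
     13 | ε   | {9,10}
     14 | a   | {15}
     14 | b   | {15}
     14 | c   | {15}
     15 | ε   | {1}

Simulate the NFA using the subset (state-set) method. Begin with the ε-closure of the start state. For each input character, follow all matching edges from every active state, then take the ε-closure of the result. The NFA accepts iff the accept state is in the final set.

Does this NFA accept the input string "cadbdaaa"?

initial (ε-close {0}): {0,2,4,6,8,9,10,14}
'c' @ 1: {1,3,5,15}  [accepting]
'a' @ 2: {}  — dead — no transitions
rest 'dbdaaa' ignored (set empty)
end set {} — state 1 not in

Answer: REJECT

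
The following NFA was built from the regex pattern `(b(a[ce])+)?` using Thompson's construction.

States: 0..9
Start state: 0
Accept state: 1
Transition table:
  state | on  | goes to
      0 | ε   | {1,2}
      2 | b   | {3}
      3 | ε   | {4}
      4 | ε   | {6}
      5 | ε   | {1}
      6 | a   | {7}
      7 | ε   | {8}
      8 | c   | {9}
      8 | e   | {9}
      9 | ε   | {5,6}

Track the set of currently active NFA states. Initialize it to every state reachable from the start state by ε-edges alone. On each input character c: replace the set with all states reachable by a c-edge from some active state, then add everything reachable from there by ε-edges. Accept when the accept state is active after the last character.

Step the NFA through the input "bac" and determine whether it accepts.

Answer: ACCEPT

Trace:
S₀ = ε-closure({0}) = {0,1,2}
'b' @ 1: {3,4,6}
'a' @ 2: {7,8}
'c' @ 3: {1,5,6,9}  (accept∈set)
after full input: {1,5,6,9}  (accept=1 in)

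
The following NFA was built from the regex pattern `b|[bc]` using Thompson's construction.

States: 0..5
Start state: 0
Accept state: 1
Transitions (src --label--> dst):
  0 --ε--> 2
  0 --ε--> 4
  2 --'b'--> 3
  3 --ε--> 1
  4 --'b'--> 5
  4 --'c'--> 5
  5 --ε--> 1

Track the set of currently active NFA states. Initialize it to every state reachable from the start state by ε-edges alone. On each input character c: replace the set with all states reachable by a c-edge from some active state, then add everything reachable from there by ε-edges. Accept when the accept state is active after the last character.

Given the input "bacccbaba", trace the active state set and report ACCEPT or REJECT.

Answer: REJECT

Trace:
S₀ = ε-closure({0}) = {0,2,4}
'b' @ 1: {1,3,5}  (accept∈set)
'a' @ 2: {}  — dead — no transitions
rest 'cccbaba' ignored (set empty)
end set {} — state 1 not in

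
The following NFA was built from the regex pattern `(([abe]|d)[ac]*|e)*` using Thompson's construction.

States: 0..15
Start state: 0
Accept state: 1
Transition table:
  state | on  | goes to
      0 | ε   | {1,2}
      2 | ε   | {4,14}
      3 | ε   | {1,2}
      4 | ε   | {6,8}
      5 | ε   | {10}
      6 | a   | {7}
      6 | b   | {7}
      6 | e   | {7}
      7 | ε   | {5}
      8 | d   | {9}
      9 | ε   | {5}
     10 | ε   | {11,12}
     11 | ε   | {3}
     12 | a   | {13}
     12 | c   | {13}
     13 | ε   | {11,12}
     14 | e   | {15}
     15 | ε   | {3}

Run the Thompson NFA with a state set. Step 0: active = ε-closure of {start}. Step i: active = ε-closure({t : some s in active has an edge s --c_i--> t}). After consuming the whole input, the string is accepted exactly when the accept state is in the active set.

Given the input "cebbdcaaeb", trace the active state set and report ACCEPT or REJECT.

S₀ = ε-closure({0}) = {0,1,2,4,6,8,14}
'c' @ 1: {}  — state set empty
rest 'ebbdcaaeb' ignored (set empty)
end set {} — state 1 not in

Answer: REJECT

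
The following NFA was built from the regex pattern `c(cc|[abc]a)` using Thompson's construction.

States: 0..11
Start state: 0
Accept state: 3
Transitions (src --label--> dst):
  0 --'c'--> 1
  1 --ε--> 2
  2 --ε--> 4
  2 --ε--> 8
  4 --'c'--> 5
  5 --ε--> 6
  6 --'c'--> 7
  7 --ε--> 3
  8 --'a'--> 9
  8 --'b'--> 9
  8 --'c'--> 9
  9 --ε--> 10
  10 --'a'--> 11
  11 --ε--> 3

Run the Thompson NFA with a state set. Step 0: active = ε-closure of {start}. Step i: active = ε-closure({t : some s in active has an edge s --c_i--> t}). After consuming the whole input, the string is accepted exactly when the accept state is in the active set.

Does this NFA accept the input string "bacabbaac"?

initial (ε-close {0}): {0}
'b' @ 1: {}  — dead — no transitions
rest 'acabbaac' ignored (set empty)
after full input: {}  (accept=3 not in)

Answer: REJECT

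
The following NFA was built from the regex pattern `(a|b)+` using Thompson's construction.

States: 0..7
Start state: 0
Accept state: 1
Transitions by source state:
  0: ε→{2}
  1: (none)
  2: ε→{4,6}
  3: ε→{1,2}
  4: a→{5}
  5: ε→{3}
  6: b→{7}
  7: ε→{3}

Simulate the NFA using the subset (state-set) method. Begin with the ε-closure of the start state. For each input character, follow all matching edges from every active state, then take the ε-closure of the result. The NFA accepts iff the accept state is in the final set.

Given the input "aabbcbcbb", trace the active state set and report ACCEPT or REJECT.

initial (ε-close {0}): {0,2,4,6}
'a' @ 1: {1,2,3,4,5,6}  [accepting]
'a' @ 2: {1,2,3,4,5,6}  [accepting]
'b' @ 3: {1,2,3,4,6,7}  [accepting]
'b' @ 4: {1,2,3,4,6,7}  [accepting]
'c' @ 5: {}  — no active states
rest 'bcbb' ignored (set empty)
final: {}; accept 1 not in set

Answer: REJECT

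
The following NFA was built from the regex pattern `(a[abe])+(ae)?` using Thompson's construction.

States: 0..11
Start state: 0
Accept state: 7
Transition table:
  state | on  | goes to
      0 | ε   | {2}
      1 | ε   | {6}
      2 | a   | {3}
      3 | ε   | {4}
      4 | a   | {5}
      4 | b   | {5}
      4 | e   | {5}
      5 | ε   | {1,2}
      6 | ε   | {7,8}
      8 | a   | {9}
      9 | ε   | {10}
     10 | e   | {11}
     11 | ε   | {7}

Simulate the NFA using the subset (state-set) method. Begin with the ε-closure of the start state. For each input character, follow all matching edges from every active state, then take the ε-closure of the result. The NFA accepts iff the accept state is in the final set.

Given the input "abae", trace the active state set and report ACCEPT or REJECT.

start: ε-closure({0}) = {0,2}
'a' @ 1: {3,4}
'b' @ 2: {1,2,5,6,7,8}  [accepting]
'a' @ 3: {3,4,9,10}
'e' @ 4: {1,2,5,6,7,8,11}  [accepting]
final: {1,2,5,6,7,8,11}; accept 7 in set

Answer: ACCEPT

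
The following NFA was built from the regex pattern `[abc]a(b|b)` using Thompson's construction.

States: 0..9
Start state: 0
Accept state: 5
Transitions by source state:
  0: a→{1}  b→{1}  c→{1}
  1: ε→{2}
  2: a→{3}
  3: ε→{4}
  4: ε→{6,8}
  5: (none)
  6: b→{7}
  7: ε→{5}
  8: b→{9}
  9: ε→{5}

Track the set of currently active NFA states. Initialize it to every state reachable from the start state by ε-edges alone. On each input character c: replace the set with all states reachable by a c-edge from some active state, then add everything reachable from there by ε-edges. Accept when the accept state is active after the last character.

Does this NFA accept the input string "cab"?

start: ε-closure({0}) = {0}
'c' @ 1: {1,2}
'a' @ 2: {3,4,6,8}
'b' @ 3: {5,7,9}  [accepting]
after full input: {5,7,9}  (accept=5 in)

Answer: ACCEPT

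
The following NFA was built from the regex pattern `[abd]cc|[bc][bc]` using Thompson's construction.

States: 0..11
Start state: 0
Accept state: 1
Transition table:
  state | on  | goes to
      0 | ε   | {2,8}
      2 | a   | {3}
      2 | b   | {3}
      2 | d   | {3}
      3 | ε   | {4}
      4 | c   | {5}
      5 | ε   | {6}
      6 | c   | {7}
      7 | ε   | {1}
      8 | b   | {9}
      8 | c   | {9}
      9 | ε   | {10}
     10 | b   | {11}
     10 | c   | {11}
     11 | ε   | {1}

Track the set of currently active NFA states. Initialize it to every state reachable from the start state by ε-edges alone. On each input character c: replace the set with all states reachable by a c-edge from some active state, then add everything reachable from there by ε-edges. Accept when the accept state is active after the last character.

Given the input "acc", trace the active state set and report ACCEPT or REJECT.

Answer: ACCEPT

Derivation:
start: ε-closure({0}) = {0,2,8}
'a' @ 1: {3,4}
'c' @ 2: {5,6}
'c' @ 3: {1,7}  [accepting]
end set {1,7} — state 1 in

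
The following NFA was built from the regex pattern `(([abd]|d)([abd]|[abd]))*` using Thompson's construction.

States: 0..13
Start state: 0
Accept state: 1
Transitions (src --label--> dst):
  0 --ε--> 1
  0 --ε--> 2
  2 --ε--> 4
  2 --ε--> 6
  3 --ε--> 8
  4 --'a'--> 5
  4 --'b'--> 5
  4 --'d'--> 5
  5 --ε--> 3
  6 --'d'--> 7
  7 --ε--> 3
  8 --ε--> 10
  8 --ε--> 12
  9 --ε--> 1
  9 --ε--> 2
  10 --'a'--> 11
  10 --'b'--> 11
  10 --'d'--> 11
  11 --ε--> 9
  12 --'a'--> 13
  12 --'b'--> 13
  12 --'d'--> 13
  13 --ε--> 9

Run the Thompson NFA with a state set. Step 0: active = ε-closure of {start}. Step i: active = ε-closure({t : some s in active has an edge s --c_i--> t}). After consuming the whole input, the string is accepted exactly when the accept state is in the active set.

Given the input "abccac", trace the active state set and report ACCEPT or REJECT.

Answer: REJECT

Derivation:
start: ε-closure({0}) = {0,1,2,4,6}
'a' @ 1: {3,5,8,10,12}
'b' @ 2: {1,2,4,6,9,11,13}  (accept∈set)
'c' @ 3: {}  — no active states
rest 'cac' ignored (set empty)
final: {}; accept 1 not in set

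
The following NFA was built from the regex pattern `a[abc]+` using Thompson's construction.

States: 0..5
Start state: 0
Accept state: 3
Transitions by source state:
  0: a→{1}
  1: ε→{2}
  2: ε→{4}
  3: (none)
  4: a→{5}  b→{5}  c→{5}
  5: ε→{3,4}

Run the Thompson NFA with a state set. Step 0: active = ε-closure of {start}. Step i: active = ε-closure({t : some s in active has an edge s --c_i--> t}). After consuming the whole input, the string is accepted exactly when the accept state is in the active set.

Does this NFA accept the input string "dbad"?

Answer: REJECT

Steps:
S₀ = ε-closure({0}) = {0}
'd' @ 1: {}  — no active states
rest 'bad' ignored (set empty)
final: {}; accept 3 not in set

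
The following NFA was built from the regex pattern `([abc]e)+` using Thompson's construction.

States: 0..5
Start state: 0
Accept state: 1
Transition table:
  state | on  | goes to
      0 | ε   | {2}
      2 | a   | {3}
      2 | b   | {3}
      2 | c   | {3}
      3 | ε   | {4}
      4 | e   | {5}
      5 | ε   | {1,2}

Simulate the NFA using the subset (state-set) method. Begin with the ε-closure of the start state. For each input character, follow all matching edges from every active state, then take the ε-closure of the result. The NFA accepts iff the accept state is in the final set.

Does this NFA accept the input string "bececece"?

Answer: ACCEPT

Trace:
start: ε-closure({0}) = {0,2}
'b' @ 1: {3,4}
'e' @ 2: {1,2,5}  (accept∈set)
'c' @ 3: {3,4}
'e' @ 4: {1,2,5}  (accept∈set)
'c' @ 5: {3,4}
'e' @ 6: {1,2,5}  (accept∈set)
'c' @ 7: {3,4}
'e' @ 8: {1,2,5}  (accept∈set)
end set {1,2,5} — state 1 in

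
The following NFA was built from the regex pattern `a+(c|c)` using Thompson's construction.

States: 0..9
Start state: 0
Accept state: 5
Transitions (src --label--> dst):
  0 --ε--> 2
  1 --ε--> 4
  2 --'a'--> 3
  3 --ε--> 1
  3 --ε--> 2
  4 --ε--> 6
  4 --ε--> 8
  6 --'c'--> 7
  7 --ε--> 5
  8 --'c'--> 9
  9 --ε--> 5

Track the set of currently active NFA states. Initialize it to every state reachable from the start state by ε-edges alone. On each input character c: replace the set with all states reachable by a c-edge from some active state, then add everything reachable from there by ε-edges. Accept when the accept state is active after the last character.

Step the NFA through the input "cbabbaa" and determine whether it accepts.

S₀ = ε-closure({0}) = {0,2}
'c' @ 1: {}  — no active states
rest 'babbaa' ignored (set empty)
end set {} — state 5 not in

Answer: REJECT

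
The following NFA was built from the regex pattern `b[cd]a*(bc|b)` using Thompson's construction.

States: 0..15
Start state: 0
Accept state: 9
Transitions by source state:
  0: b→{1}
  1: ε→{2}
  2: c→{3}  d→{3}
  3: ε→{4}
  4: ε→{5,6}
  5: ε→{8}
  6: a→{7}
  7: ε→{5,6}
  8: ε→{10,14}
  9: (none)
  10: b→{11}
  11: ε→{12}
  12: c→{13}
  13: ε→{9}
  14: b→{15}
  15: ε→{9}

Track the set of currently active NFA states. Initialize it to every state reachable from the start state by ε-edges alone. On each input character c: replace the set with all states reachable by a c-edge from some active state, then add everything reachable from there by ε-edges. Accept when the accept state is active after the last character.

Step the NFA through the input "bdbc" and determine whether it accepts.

start: ε-closure({0}) = {0}
'b' @ 1: {1,2}
'd' @ 2: {3,4,5,6,8,10,14}
'b' @ 3: {9,11,12,15}  [accepting]
'c' @ 4: {9,13}  [accepting]
final: {9,13}; accept 9 in set

Answer: ACCEPT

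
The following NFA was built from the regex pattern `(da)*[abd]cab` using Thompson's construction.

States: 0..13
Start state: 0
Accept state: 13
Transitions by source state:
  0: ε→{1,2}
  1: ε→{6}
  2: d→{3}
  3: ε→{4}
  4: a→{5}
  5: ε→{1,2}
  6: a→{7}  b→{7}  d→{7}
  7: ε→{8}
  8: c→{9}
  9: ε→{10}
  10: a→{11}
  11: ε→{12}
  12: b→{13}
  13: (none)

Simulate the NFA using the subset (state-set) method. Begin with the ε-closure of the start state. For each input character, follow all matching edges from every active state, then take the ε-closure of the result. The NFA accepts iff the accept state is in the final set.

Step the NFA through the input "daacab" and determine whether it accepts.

start: ε-closure({0}) = {0,1,2,6}
'd' @ 1: {3,4,7,8}
'a' @ 2: {1,2,5,6}
'a' @ 3: {7,8}
'c' @ 4: {9,10}
'a' @ 5: {11,12}
'b' @ 6: {13}  ✓accept
end set {13} — state 13 in

Answer: ACCEPT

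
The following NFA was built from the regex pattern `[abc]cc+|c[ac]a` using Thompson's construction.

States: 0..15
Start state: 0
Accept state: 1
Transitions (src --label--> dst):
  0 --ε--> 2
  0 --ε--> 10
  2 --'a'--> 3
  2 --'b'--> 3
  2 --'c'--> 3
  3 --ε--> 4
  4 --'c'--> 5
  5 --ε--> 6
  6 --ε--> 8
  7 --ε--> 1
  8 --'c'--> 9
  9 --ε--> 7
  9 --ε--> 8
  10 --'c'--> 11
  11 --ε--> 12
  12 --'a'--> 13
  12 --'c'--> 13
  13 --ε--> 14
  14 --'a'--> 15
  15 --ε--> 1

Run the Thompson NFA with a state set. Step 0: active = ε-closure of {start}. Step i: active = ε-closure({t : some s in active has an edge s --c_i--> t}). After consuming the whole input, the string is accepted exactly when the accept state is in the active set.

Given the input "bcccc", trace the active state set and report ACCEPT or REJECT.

Answer: ACCEPT

Derivation:
start: ε-closure({0}) = {0,2,10}
'b' @ 1: {3,4}
'c' @ 2: {5,6,8}
'c' @ 3: {1,7,8,9}  (accept∈set)
'c' @ 4: {1,7,8,9}  (accept∈set)
'c' @ 5: {1,7,8,9}  (accept∈set)
after full input: {1,7,8,9}  (accept=1 in)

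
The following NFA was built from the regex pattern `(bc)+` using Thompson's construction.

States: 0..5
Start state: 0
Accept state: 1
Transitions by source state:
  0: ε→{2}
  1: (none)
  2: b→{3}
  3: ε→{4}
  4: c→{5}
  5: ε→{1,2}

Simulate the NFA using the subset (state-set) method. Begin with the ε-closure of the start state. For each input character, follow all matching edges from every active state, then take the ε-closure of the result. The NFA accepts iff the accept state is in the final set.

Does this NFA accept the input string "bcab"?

Answer: REJECT

Trace:
initial (ε-close {0}): {0,2}
'b' @ 1: {3,4}
'c' @ 2: {1,2,5}  [accepting]
'a' @ 3: {}  — dead — no transitions
rest 'b' ignored (set empty)
after full input: {}  (accept=1 not in)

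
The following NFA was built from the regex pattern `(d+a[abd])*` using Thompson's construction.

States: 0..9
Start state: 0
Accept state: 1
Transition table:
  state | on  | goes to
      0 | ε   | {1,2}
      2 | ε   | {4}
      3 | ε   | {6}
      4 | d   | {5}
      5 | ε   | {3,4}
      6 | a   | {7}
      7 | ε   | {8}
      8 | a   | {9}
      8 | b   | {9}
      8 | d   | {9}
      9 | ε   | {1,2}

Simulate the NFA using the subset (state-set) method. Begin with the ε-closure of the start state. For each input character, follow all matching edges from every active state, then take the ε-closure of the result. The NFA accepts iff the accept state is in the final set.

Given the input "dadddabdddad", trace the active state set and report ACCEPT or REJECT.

Answer: ACCEPT

Trace:
S₀ = ε-closure({0}) = {0,1,2,4}
'd' @ 1: {3,4,5,6}
'a' @ 2: {7,8}
'd' @ 3: {1,2,4,9}  ✓accept
'd' @ 4: {3,4,5,6}
'd' @ 5: {3,4,5,6}
'a' @ 6: {7,8}
'b' @ 7: {1,2,4,9}  ✓accept
'd' @ 8: {3,4,5,6}
'd' @ 9: {3,4,5,6}
'd' @ 10: {3,4,5,6}
'a' @ 11: {7,8}
'd' @ 12: {1,2,4,9}  ✓accept
end set {1,2,4,9} — state 1 in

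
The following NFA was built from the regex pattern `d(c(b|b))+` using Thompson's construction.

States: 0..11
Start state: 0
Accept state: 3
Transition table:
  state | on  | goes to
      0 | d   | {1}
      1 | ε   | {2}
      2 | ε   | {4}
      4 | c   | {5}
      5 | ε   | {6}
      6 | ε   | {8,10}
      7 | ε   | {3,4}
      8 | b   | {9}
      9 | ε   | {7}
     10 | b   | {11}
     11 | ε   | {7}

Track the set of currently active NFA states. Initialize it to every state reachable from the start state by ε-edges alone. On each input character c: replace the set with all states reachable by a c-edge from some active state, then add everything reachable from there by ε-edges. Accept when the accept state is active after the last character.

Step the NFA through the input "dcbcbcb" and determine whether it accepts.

Answer: ACCEPT

Trace:
start: ε-closure({0}) = {0}
'd' @ 1: {1,2,4}
'c' @ 2: {5,6,8,10}
'b' @ 3: {3,4,7,9,11}  [accepting]
'c' @ 4: {5,6,8,10}
'b' @ 5: {3,4,7,9,11}  [accepting]
'c' @ 6: {5,6,8,10}
'b' @ 7: {3,4,7,9,11}  [accepting]
end set {3,4,7,9,11} — state 3 in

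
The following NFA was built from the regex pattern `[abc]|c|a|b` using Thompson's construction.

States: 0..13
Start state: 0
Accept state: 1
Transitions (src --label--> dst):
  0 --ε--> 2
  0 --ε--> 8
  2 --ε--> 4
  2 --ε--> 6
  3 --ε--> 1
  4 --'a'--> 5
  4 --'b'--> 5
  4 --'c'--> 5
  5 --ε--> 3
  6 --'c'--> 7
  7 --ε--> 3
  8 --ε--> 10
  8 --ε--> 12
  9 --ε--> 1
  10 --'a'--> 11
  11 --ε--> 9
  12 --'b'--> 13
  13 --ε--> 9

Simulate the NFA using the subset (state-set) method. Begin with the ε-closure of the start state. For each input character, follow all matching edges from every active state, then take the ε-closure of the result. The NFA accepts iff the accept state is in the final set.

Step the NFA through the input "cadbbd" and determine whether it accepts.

start: ε-closure({0}) = {0,2,4,6,8,10,12}
'c' @ 1: {1,3,5,7}  ✓accept
'a' @ 2: {}  — dead — no transitions
rest 'dbbd' ignored (set empty)
end set {} — state 1 not in

Answer: REJECT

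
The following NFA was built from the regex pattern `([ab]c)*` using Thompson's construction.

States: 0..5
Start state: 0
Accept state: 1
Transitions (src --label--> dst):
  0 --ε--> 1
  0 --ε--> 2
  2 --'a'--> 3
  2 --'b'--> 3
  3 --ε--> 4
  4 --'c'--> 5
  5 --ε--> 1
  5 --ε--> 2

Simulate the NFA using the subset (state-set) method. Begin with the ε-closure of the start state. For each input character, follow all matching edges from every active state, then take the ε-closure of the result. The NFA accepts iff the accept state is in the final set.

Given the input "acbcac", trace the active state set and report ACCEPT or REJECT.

Answer: ACCEPT

Derivation:
S₀ = ε-closure({0}) = {0,1,2}
'a' @ 1: {3,4}
'c' @ 2: {1,2,5}  (accept∈set)
'b' @ 3: {3,4}
'c' @ 4: {1,2,5}  (accept∈set)
'a' @ 5: {3,4}
'c' @ 6: {1,2,5}  (accept∈set)
final: {1,2,5}; accept 1 in set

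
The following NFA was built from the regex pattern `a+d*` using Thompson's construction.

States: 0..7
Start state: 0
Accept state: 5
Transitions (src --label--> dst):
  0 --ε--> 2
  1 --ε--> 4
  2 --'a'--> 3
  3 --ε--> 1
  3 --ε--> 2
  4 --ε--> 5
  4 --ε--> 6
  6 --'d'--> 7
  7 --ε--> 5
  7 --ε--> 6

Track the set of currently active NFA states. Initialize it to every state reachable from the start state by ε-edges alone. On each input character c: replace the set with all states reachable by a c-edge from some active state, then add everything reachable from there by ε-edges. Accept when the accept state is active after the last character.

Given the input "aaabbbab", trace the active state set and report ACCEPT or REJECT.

initial (ε-close {0}): {0,2}
'a' @ 1: {1,2,3,4,5,6}  [accepting]
'a' @ 2: {1,2,3,4,5,6}  [accepting]
'a' @ 3: {1,2,3,4,5,6}  [accepting]
'b' @ 4: {}  — no active states
rest 'bbab' ignored (set empty)
after full input: {}  (accept=5 not in)

Answer: REJECT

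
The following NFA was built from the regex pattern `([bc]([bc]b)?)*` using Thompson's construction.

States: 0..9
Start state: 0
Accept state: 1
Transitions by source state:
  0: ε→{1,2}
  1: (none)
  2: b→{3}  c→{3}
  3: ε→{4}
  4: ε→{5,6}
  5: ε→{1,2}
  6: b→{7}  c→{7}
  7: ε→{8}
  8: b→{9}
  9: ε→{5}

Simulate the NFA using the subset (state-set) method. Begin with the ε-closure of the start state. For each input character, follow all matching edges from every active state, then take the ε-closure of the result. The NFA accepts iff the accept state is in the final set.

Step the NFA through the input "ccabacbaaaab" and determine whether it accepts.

initial (ε-close {0}): {0,1,2}
'c' @ 1: {1,2,3,4,5,6}  (accept∈set)
'c' @ 2: {1,2,3,4,5,6,7,8}  (accept∈set)
'a' @ 3: {}  — no active states
rest 'bacbaaaab' ignored (set empty)
end set {} — state 1 not in

Answer: REJECT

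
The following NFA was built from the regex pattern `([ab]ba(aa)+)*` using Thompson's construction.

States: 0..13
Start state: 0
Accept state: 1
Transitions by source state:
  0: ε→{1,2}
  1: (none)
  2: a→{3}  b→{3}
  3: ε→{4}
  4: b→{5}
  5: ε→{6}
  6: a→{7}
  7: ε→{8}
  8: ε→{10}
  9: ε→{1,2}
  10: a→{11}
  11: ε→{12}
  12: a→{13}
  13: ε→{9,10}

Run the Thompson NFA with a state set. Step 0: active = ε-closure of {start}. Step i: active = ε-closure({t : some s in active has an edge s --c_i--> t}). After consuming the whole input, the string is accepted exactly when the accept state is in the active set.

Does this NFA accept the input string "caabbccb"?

Answer: REJECT

Trace:
start: ε-closure({0}) = {0,1,2}
'c' @ 1: {}  — dead — no transitions
rest 'aabbccb' ignored (set empty)
after full input: {}  (accept=1 not in)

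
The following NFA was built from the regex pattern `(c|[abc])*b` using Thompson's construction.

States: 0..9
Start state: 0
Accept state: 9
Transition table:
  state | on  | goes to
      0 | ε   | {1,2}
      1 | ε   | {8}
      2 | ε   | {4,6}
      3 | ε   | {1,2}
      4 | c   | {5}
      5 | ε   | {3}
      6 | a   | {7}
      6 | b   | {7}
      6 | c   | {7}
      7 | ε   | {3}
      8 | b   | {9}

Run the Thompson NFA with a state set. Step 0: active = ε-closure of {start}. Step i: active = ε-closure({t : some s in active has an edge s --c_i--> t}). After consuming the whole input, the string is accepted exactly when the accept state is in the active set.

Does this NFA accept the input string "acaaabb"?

Answer: ACCEPT

Derivation:
start: ε-closure({0}) = {0,1,2,4,6,8}
'a' @ 1: {1,2,3,4,6,7,8}
'c' @ 2: {1,2,3,4,5,6,7,8}
'a' @ 3: {1,2,3,4,6,7,8}
'a' @ 4: {1,2,3,4,6,7,8}
'a' @ 5: {1,2,3,4,6,7,8}
'b' @ 6: {1,2,3,4,6,7,8,9}  ✓accept
'b' @ 7: {1,2,3,4,6,7,8,9}  ✓accept
final: {1,2,3,4,6,7,8,9}; accept 9 in set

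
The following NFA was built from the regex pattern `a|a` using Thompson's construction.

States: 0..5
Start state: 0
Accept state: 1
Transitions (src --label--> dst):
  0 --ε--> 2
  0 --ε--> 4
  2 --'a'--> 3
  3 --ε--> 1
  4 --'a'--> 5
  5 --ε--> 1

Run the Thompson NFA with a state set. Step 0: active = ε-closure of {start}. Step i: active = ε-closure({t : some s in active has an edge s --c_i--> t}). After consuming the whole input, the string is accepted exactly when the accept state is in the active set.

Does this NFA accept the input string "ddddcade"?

Answer: REJECT

Trace:
initial (ε-close {0}): {0,2,4}
'd' @ 1: {}  — no active states
rest 'dddcade' ignored (set empty)
end set {} — state 1 not in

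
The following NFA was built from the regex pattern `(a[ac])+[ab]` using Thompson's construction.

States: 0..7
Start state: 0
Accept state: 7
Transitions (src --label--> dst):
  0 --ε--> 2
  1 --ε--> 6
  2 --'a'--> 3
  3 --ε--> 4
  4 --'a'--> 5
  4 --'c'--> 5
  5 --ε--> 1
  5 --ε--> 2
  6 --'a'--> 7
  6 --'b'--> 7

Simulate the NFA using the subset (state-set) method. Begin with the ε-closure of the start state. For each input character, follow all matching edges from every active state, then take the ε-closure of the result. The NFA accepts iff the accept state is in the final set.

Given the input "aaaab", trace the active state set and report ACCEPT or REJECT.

Answer: ACCEPT

Trace:
S₀ = ε-closure({0}) = {0,2}
'a' @ 1: {3,4}
'a' @ 2: {1,2,5,6}
'a' @ 3: {3,4,7}  ✓accept
'a' @ 4: {1,2,5,6}
'b' @ 5: {7}  ✓accept
final: {7}; accept 7 in set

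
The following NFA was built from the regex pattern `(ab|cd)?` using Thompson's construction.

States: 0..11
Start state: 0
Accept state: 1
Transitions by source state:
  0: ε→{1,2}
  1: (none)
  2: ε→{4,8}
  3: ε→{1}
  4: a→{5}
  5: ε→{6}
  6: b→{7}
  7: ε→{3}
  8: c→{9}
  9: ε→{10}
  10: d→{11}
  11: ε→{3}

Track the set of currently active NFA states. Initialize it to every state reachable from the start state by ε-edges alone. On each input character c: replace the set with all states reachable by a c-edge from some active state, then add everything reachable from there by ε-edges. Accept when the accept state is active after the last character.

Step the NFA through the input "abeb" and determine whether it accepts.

Answer: REJECT

Derivation:
initial (ε-close {0}): {0,1,2,4,8}
'a' @ 1: {5,6}
'b' @ 2: {1,3,7}  ✓accept
'e' @ 3: {}  — no active states
rest 'b' ignored (set empty)
after full input: {}  (accept=1 not in)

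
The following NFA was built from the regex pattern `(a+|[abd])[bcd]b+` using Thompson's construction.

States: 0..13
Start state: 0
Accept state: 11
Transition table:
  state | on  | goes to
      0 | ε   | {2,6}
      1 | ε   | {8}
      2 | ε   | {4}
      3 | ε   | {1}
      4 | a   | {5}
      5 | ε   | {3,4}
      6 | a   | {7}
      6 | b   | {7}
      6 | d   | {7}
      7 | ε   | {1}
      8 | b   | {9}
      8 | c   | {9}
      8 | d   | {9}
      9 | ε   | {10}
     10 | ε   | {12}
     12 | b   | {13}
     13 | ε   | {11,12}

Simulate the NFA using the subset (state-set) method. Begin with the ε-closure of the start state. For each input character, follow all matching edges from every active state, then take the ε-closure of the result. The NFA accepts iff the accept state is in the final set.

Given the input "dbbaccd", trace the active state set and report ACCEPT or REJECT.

Answer: REJECT

Steps:
initial (ε-close {0}): {0,2,4,6}
'd' @ 1: {1,7,8}
'b' @ 2: {9,10,12}
'b' @ 3: {11,12,13}  [accepting]
'a' @ 4: {}  — state set empty
rest 'ccd' ignored (set empty)
final: {}; accept 11 not in set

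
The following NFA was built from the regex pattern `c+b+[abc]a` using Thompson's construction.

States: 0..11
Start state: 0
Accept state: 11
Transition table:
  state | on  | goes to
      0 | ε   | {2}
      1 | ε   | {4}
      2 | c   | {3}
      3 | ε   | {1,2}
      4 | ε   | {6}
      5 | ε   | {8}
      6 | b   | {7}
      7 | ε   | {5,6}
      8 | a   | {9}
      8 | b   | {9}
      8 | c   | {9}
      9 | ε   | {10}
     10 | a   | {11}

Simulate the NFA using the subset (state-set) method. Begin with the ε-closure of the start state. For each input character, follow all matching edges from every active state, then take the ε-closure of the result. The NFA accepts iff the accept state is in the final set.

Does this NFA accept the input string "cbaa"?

initial (ε-close {0}): {0,2}
'c' @ 1: {1,2,3,4,6}
'b' @ 2: {5,6,7,8}
'a' @ 3: {9,10}
'a' @ 4: {11}  (accept∈set)
final: {11}; accept 11 in set

Answer: ACCEPT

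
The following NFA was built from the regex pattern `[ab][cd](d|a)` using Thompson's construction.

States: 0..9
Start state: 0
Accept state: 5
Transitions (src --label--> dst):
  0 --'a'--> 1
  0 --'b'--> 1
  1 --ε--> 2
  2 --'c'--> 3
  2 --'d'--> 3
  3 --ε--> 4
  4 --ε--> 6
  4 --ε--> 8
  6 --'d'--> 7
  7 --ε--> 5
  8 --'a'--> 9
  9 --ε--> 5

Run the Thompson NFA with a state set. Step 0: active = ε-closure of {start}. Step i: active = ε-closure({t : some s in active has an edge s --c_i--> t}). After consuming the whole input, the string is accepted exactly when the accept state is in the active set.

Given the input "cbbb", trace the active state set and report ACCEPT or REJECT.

Answer: REJECT

Derivation:
S₀ = ε-closure({0}) = {0}
'c' @ 1: {}  — state set empty
rest 'bbb' ignored (set empty)
final: {}; accept 5 not in set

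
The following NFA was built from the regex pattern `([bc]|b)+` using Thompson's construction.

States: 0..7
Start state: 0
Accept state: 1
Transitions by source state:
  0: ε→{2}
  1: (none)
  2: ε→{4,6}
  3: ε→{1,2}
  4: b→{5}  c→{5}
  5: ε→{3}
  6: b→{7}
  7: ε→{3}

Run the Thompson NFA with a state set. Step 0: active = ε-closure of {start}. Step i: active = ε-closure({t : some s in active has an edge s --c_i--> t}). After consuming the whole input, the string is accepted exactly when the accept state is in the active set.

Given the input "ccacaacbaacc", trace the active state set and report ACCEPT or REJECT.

initial (ε-close {0}): {0,2,4,6}
'c' @ 1: {1,2,3,4,5,6}  ✓accept
'c' @ 2: {1,2,3,4,5,6}  ✓accept
'a' @ 3: {}  — state set empty
rest 'caacbaacc' ignored (set empty)
after full input: {}  (accept=1 not in)

Answer: REJECT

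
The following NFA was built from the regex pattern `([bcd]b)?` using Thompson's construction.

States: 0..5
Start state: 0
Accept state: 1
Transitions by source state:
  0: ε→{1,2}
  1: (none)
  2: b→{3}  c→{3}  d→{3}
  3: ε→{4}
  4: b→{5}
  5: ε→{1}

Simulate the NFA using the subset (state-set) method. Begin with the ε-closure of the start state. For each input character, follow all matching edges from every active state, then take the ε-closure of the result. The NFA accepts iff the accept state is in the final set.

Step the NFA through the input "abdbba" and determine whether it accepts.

Answer: REJECT

Derivation:
initial (ε-close {0}): {0,1,2}
'a' @ 1: {}  — dead — no transitions
rest 'bdbba' ignored (set empty)
after full input: {}  (accept=1 not in)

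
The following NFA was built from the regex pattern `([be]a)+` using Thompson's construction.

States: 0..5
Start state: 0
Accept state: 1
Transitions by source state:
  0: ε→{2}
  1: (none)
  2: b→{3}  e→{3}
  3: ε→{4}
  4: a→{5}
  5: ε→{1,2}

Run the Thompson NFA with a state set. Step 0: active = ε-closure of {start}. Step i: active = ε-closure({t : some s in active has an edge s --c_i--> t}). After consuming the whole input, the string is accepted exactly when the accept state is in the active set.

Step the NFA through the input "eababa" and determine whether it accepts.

Answer: ACCEPT

Steps:
S₀ = ε-closure({0}) = {0,2}
'e' @ 1: {3,4}
'a' @ 2: {1,2,5}  ✓accept
'b' @ 3: {3,4}
'a' @ 4: {1,2,5}  ✓accept
'b' @ 5: {3,4}
'a' @ 6: {1,2,5}  ✓accept
after full input: {1,2,5}  (accept=1 in)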